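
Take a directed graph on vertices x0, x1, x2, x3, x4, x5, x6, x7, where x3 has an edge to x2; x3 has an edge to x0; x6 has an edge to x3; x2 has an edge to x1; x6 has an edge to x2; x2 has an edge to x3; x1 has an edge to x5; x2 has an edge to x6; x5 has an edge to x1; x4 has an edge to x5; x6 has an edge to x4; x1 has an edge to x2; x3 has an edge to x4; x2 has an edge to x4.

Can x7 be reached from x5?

Explore from x5.
Distance 1: reach x1.
Distance 2: reach x2.
Distance 3: reach x3, x4, x6.
Distance 4: reach x0.
The search from x5 is exhausted; no directed path reaches x7.

No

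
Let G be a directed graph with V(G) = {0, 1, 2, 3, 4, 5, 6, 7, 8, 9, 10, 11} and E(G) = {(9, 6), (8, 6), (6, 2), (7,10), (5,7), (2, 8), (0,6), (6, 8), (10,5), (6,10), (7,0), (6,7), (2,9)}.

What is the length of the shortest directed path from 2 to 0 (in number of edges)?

Distance 0: 2.
Distance 1: 8, 9.
Distance 2: 6.
Distance 3: 7, 10.
Distance 4: 0, 5 — contains 0.

4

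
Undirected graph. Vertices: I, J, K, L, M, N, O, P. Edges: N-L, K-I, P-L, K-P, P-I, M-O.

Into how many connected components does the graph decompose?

3

From I: component {I, K, L, N, P}.
From J: component {J}.
From M: component {M, O}.
That's 3 components.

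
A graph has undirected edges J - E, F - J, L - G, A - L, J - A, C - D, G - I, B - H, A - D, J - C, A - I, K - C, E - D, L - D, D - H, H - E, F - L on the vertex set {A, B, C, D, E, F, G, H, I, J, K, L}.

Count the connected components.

From A: component {A, B, C, D, E, F, G, H, I, J, K, L}.
That's 1 component.

1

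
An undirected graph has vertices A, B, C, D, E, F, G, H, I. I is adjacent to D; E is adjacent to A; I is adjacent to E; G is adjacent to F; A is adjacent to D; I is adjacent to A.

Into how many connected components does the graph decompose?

5

From A: component {A, D, E, I}.
From B: component {B}.
From C: component {C}.
From F: component {F, G}.
From H: component {H}.
That's 5 components.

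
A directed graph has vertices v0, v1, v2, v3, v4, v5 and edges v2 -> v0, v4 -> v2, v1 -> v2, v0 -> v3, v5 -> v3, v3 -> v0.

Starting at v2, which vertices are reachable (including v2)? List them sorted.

v0, v2, v3

Start at v2.
Its neighbours: v0.
Then their neighbours: v3.
Nothing further is reachable.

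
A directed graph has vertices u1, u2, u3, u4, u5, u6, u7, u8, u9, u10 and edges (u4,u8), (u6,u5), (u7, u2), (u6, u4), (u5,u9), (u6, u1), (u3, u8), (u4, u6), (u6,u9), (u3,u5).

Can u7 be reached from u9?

u9 has no outgoing edges, so nothing is reachable from it.

No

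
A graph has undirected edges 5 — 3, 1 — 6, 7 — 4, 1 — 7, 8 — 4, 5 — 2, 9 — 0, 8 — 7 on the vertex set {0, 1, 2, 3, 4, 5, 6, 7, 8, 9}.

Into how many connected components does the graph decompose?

From 0: component {0, 9}.
From 1: component {1, 4, 6, 7, 8}.
From 2: component {2, 3, 5}.
That's 3 components.

3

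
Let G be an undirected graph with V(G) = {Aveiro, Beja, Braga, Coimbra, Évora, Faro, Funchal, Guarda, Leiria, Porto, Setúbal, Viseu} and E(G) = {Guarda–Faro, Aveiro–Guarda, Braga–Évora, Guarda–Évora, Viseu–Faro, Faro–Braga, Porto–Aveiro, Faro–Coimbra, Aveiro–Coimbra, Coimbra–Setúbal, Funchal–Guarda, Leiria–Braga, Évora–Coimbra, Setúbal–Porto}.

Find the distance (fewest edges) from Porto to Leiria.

Distance 0: Porto.
Distance 1: Aveiro, Setúbal.
Distance 2: Coimbra, Guarda.
Distance 3: Évora, Faro, Funchal.
Distance 4: Braga, Viseu.
Distance 5: Leiria — contains Leiria.

5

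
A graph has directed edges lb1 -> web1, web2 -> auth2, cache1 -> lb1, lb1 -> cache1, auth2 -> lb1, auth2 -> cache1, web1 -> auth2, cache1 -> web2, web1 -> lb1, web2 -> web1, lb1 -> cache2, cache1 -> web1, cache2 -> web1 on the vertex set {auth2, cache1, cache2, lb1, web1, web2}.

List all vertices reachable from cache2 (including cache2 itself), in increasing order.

auth2, cache1, cache2, lb1, web1, web2

Start at cache2.
Its neighbours: web1.
Then their neighbours: auth2, lb1.
Then next layer: cache1.
Then next layer: web2.
Every vertex is now reached.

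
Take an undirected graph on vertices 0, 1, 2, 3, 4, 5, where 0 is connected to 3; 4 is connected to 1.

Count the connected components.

4

From 0: component {0, 3}.
From 1: component {1, 4}.
From 2: component {2}.
From 5: component {5}.
That's 4 components.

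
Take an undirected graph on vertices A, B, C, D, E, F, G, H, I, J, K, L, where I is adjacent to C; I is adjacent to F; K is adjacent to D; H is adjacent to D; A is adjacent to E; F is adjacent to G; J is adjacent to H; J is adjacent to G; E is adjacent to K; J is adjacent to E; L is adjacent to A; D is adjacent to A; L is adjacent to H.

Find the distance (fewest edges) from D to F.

Distance 0: D.
Distance 1: A, H, K.
Distance 2: E, J, L.
Distance 3: G.
Distance 4: F — contains F.

4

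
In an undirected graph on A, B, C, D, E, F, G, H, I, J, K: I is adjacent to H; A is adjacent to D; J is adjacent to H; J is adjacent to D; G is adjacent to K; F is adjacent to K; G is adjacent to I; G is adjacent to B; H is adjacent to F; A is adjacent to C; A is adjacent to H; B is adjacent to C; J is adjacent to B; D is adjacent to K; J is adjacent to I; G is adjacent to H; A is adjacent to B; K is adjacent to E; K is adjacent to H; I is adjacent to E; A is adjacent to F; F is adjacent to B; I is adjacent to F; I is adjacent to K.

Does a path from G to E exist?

Explore from G.
Distance 1: reach B, H, I, K.
Distance 2: reach A, C, D, E, F, J.
Found E.

Yes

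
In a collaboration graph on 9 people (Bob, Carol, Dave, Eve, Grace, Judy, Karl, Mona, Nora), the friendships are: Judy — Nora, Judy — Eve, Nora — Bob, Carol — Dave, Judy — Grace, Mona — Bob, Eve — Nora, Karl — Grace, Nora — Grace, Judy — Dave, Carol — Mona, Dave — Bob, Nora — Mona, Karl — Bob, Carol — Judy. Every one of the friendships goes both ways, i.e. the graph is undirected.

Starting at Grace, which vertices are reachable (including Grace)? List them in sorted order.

Start at Grace.
Its neighbours: Judy, Karl, Nora.
Then their neighbours: Bob, Carol, Dave, Eve, Mona.
Every vertex is now reached.

Bob, Carol, Dave, Eve, Grace, Judy, Karl, Mona, Nora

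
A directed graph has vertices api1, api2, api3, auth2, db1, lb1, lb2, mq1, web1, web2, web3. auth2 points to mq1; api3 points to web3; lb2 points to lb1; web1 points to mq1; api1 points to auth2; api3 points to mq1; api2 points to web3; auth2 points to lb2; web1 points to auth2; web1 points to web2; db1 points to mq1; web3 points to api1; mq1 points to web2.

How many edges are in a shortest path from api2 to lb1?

Distance 0: api2.
Distance 1: web3.
Distance 2: api1.
Distance 3: auth2.
Distance 4: lb2, mq1.
Distance 5: lb1, web2 — contains lb1.

5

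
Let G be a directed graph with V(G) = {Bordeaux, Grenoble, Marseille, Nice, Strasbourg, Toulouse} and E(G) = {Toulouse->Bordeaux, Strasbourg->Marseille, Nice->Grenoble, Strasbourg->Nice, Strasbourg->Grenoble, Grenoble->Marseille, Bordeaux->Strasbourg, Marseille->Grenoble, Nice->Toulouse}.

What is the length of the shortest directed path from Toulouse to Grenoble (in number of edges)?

3

Distance 0: Toulouse.
Distance 1: Bordeaux.
Distance 2: Strasbourg.
Distance 3: Grenoble, Marseille, Nice — contains Grenoble.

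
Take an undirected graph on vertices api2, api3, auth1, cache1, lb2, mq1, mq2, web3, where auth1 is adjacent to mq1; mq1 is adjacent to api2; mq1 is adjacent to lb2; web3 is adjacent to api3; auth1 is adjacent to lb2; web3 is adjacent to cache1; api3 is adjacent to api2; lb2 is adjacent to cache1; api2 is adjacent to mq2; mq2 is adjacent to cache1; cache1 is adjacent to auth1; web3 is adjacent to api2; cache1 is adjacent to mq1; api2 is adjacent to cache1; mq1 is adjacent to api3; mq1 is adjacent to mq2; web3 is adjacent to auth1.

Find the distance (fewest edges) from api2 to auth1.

2

Distance 0: api2.
Distance 1: api3, cache1, mq1, mq2, web3.
Distance 2: auth1, lb2 — contains auth1.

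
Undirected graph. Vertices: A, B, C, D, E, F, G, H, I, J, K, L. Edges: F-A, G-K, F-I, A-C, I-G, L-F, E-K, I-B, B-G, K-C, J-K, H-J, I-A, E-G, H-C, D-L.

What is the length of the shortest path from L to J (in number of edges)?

5

Distance 0: L.
Distance 1: D, F.
Distance 2: A, I.
Distance 3: B, C, G.
Distance 4: E, H, K.
Distance 5: J — contains J.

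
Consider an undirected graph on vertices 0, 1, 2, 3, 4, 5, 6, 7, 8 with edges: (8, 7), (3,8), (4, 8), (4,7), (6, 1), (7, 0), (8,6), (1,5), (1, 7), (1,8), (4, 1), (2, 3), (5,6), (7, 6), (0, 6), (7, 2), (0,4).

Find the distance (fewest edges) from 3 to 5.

3

Distance 0: 3.
Distance 1: 2, 8.
Distance 2: 1, 4, 6, 7.
Distance 3: 0, 5 — contains 5.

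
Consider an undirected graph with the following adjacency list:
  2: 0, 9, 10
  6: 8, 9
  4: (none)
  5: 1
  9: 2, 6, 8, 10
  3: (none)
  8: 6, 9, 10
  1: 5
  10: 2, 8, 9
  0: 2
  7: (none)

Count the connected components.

5

From 0: component {0, 2, 6, 8, 9, 10}.
From 1: component {1, 5}.
From 3: component {3}.
From 4: component {4}.
From 7: component {7}.
That's 5 components.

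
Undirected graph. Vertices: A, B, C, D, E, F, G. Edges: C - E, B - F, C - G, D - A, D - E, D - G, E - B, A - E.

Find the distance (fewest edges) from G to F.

Distance 0: G.
Distance 1: C, D.
Distance 2: A, E.
Distance 3: B.
Distance 4: F — contains F.

4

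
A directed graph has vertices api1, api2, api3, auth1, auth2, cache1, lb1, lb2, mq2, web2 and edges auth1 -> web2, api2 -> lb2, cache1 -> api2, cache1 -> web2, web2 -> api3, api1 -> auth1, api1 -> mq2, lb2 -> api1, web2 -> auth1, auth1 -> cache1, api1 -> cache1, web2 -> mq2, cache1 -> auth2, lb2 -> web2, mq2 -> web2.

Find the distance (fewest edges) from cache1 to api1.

3

Distance 0: cache1.
Distance 1: api2, auth2, web2.
Distance 2: api3, auth1, lb2, mq2.
Distance 3: api1 — contains api1.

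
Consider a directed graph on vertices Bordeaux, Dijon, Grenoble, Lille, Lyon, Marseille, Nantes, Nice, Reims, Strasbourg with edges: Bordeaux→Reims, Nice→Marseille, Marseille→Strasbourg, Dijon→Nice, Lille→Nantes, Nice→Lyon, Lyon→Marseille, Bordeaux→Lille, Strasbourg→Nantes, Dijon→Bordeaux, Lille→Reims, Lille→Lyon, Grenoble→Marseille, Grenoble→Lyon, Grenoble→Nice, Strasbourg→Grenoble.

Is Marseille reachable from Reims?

No

Reims has no outgoing edges, so nothing is reachable from it.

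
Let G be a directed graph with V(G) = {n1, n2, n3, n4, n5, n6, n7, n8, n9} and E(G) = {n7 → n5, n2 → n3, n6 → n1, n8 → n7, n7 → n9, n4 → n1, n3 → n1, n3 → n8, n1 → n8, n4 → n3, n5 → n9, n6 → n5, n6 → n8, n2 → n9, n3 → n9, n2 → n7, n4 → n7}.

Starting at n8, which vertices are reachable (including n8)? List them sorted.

Start at n8.
Its neighbours: n7.
Then their neighbours: n5, n9.
Nothing further is reachable.

n5, n7, n8, n9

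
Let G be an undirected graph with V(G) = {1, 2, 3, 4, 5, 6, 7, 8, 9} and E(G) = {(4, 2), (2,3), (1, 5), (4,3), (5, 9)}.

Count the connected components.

5

From 1: component {1, 5, 9}.
From 2: component {2, 3, 4}.
From 6: component {6}.
From 7: component {7}.
From 8: component {8}.
That's 5 components.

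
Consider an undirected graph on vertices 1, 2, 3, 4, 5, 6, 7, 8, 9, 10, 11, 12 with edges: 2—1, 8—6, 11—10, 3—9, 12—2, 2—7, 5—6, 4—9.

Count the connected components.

4

From 1: component {1, 2, 7, 12}.
From 3: component {3, 4, 9}.
From 5: component {5, 6, 8}.
From 10: component {10, 11}.
That's 4 components.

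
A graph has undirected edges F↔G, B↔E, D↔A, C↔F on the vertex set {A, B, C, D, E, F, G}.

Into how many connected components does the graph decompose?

3

From A: component {A, D}.
From B: component {B, E}.
From C: component {C, F, G}.
That's 3 components.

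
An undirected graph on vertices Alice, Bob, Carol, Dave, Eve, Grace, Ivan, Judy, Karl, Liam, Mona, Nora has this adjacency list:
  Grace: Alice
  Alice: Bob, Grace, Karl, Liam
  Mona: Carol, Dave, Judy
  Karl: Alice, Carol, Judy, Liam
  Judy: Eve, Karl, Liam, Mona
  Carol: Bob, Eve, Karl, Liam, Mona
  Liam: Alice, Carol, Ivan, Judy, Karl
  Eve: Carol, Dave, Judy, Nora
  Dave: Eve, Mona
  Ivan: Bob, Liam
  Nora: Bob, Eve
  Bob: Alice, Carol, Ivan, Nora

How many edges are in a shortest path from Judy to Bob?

3

Distance 0: Judy.
Distance 1: Eve, Karl, Liam, Mona.
Distance 2: Alice, Carol, Dave, Ivan, Nora.
Distance 3: Bob, Grace — contains Bob.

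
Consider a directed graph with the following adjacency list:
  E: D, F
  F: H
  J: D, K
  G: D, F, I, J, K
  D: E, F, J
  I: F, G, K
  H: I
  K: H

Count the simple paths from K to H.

K→H

1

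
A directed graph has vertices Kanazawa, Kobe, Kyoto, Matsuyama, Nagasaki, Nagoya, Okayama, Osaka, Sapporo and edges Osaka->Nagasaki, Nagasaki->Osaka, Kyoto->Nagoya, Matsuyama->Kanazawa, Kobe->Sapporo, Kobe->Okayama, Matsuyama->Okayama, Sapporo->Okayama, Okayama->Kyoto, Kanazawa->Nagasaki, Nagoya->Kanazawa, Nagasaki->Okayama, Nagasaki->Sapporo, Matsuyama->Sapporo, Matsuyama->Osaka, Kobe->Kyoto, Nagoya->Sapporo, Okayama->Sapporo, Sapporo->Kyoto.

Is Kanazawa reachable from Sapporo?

Explore from Sapporo.
Distance 1: reach Kyoto, Okayama.
Distance 2: reach Nagoya.
Distance 3: reach Kanazawa.
Found Kanazawa.

Yes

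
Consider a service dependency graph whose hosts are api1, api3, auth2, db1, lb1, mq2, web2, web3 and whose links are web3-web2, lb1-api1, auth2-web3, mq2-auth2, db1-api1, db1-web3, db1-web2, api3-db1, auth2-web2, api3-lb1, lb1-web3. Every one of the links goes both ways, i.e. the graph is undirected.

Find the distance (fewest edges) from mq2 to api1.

Distance 0: mq2.
Distance 1: auth2.
Distance 2: web2, web3.
Distance 3: db1, lb1.
Distance 4: api1, api3 — contains api1.

4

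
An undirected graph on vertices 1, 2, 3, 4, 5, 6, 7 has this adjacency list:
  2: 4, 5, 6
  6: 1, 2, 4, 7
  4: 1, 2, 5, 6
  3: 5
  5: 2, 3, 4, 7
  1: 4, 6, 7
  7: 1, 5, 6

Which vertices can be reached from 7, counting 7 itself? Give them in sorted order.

Start at 7.
Its neighbours: 1, 5, 6.
Then their neighbours: 2, 3, 4.
Every vertex is now reached.

1, 2, 3, 4, 5, 6, 7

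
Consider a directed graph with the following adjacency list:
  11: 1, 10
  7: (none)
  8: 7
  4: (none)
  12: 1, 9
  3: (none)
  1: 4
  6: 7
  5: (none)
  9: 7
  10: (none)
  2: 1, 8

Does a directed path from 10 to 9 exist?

10 has no outgoing edges, so nothing is reachable from it.

No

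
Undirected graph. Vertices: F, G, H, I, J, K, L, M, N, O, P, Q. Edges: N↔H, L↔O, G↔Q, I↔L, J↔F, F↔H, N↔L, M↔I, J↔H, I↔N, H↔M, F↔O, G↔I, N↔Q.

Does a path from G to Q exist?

Explore from G.
Distance 1: reach I, Q.
Found Q.

Yes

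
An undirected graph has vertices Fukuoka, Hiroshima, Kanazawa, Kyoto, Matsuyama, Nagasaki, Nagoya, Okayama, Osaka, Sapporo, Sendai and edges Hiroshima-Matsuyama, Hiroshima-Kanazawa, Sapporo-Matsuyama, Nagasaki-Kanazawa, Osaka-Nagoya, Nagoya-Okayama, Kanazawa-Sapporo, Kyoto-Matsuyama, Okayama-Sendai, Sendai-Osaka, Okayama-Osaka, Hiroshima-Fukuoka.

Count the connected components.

From Fukuoka: component {Fukuoka, Hiroshima, Kanazawa, Kyoto, Matsuyama, Nagasaki, Sapporo}.
From Nagoya: component {Nagoya, Okayama, Osaka, Sendai}.
That's 2 components.

2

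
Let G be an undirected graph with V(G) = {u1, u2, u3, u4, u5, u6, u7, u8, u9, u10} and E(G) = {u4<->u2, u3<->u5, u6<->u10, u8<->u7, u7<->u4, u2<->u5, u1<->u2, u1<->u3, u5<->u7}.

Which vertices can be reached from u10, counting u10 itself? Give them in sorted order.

Start at u10.
Its neighbours: u6.
Nothing further is reachable.

u6, u10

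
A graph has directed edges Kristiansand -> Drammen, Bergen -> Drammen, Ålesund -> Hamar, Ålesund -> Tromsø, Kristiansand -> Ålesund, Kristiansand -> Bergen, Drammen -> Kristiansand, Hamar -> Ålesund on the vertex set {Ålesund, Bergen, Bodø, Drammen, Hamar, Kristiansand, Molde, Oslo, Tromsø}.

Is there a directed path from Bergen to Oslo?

No

Explore from Bergen.
Distance 1: reach Drammen.
Distance 2: reach Kristiansand.
Distance 3: reach Ålesund.
Distance 4: reach Hamar, Tromsø.
The search from Bergen is exhausted; no directed path reaches Oslo.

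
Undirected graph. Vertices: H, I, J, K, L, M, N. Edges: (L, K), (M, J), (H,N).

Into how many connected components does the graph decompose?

From H: component {H, N}.
From I: component {I}.
From J: component {J, M}.
From K: component {K, L}.
That's 4 components.

4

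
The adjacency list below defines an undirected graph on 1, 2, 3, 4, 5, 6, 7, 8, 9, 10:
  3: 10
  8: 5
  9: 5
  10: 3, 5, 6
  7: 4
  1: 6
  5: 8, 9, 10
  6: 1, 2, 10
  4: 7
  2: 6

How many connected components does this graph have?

2

From 1: component {1, 2, 3, 5, 6, 8, 9, 10}.
From 4: component {4, 7}.
That's 2 components.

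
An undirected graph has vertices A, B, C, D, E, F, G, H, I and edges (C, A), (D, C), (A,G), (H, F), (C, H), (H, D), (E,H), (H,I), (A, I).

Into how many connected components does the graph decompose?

From A: component {A, C, D, E, F, G, H, I}.
From B: component {B}.
That's 2 components.

2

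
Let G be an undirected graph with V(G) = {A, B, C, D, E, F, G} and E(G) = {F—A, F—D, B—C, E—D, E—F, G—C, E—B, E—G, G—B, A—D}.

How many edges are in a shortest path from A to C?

Distance 0: A.
Distance 1: D, F.
Distance 2: E.
Distance 3: B, G.
Distance 4: C — contains C.

4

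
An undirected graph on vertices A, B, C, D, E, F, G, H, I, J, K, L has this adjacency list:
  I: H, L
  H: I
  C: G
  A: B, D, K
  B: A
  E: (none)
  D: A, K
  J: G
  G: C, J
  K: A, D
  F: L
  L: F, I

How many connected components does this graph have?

From A: component {A, B, D, K}.
From C: component {C, G, J}.
From E: component {E}.
From F: component {F, H, I, L}.
That's 4 components.

4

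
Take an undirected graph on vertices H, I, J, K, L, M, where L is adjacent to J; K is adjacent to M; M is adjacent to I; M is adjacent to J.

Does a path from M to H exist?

Explore from M.
Distance 1: reach I, J, K.
Distance 2: reach L.
The search is exhausted without reaching H; it lies in a different component.

No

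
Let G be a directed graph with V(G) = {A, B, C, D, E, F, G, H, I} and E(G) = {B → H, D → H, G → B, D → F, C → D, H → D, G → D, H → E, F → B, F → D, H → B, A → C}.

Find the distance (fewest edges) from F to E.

3

Distance 0: F.
Distance 1: B, D.
Distance 2: H.
Distance 3: E — contains E.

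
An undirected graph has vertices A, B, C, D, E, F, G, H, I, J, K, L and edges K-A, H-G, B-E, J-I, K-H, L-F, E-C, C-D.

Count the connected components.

From A: component {A, G, H, K}.
From B: component {B, C, D, E}.
From F: component {F, L}.
From I: component {I, J}.
That's 4 components.

4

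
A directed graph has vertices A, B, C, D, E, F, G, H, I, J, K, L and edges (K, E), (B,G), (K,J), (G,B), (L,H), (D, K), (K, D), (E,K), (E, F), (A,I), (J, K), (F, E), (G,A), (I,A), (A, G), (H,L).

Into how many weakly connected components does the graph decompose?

4

From A: component {A, B, G, I}.
From C: component {C}.
From D: component {D, E, F, J, K}.
From H: component {H, L}.
That's 4 components.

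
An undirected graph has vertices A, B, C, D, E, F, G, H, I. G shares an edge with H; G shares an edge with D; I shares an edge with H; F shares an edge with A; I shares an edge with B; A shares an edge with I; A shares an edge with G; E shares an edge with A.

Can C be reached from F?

No

Explore from F.
Distance 1: reach A.
Distance 2: reach E, G, I.
Distance 3: reach B, D, H.
The search is exhausted without reaching C; it lies in a different component.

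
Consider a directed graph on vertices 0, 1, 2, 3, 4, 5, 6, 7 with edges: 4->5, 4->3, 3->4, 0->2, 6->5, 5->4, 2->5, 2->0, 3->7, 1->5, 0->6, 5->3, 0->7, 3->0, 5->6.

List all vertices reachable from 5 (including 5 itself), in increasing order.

0, 2, 3, 4, 5, 6, 7

Start at 5.
Its neighbours: 3, 4, 6.
Then their neighbours: 0, 7.
Then next layer: 2.
Nothing further is reachable.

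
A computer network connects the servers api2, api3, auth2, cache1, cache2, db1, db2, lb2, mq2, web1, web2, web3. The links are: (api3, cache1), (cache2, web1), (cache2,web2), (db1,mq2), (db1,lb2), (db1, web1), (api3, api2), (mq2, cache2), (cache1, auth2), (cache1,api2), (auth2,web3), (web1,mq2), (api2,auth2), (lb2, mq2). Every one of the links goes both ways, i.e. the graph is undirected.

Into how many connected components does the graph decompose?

3

From api2: component {api2, api3, auth2, cache1, web3}.
From cache2: component {cache2, db1, lb2, mq2, web1, web2}.
From db2: component {db2}.
That's 3 components.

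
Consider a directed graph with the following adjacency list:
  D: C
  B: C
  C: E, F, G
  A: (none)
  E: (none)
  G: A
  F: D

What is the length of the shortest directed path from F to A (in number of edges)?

Distance 0: F.
Distance 1: D.
Distance 2: C.
Distance 3: E, G.
Distance 4: A — contains A.

4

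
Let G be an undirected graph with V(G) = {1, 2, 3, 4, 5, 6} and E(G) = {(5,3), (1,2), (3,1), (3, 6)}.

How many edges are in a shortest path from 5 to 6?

Distance 0: 5.
Distance 1: 3.
Distance 2: 1, 6 — contains 6.

2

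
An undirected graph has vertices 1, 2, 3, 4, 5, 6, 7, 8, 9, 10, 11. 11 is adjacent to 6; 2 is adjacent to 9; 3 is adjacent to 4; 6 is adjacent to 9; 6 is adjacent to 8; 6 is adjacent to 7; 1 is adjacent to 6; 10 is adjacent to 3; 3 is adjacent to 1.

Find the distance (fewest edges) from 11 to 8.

2

Distance 0: 11.
Distance 1: 6.
Distance 2: 1, 7, 8, 9 — contains 8.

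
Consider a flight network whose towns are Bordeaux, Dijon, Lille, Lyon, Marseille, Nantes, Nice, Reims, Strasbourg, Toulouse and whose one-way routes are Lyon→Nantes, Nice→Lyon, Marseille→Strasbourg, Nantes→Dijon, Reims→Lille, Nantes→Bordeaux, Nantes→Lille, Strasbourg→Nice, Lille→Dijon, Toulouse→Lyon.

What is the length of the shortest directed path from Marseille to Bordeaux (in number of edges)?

Distance 0: Marseille.
Distance 1: Strasbourg.
Distance 2: Nice.
Distance 3: Lyon.
Distance 4: Nantes.
Distance 5: Bordeaux, Dijon, Lille — contains Bordeaux.

5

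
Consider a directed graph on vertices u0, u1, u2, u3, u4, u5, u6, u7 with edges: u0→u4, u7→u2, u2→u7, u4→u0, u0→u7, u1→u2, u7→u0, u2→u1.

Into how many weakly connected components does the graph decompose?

From u0: component {u0, u1, u2, u4, u7}.
From u3: component {u3}.
From u5: component {u5}.
From u6: component {u6}.
That's 4 components.

4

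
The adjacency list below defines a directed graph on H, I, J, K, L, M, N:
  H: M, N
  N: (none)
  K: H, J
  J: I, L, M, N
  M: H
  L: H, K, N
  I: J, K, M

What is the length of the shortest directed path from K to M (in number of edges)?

2

Distance 0: K.
Distance 1: H, J.
Distance 2: I, L, M, N — contains M.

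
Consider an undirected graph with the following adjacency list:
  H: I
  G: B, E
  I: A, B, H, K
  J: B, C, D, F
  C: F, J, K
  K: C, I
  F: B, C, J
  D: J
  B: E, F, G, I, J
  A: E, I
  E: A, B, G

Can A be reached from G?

Yes

Explore from G.
Distance 1: reach B, E.
Distance 2: reach A, F, I, J.
Found A.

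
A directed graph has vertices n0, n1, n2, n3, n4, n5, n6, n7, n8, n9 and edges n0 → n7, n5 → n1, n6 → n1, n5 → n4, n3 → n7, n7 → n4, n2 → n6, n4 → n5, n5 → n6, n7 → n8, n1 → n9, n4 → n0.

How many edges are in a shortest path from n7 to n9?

4

Distance 0: n7.
Distance 1: n4, n8.
Distance 2: n0, n5.
Distance 3: n1, n6.
Distance 4: n9 — contains n9.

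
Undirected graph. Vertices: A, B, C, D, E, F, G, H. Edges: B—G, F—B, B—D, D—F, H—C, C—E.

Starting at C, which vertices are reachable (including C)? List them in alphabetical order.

C, E, H

Start at C.
Its neighbours: E, H.
Nothing further is reachable.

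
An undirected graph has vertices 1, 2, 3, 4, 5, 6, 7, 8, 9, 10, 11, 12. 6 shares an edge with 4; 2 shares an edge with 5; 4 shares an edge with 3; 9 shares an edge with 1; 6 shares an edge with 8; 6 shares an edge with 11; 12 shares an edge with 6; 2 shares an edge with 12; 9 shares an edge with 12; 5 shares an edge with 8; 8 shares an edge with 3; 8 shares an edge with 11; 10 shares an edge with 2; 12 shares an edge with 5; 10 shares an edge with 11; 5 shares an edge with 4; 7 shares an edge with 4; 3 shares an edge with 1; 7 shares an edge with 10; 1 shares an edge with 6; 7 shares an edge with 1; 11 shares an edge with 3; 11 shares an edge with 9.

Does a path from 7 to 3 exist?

Explore from 7.
Distance 1: reach 1, 4, 10.
Distance 2: reach 2, 3, 5, 6, 9, 11.
Found 3.

Yes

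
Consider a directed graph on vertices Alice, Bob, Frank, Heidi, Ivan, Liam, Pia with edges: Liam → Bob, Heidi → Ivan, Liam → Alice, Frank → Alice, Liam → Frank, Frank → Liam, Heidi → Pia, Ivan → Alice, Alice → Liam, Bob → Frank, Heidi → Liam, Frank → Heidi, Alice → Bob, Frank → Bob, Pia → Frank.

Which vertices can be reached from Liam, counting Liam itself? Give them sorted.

Start at Liam.
Its neighbours: Alice, Bob, Frank.
Then their neighbours: Heidi.
Then next layer: Ivan, Pia.
Every vertex is now reached.

Alice, Bob, Frank, Heidi, Ivan, Liam, Pia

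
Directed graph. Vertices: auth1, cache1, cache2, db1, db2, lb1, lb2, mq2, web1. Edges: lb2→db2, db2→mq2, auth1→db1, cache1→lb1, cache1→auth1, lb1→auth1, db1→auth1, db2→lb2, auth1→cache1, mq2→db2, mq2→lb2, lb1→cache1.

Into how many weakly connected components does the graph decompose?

From auth1: component {auth1, cache1, db1, lb1}.
From cache2: component {cache2}.
From db2: component {db2, lb2, mq2}.
From web1: component {web1}.
That's 4 components.

4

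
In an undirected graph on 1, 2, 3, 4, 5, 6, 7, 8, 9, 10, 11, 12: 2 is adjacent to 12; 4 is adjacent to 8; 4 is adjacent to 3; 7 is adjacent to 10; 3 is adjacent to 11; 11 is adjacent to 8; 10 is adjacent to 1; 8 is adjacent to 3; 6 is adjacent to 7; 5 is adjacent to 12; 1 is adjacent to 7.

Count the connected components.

From 1: component {1, 6, 7, 10}.
From 2: component {2, 5, 12}.
From 3: component {3, 4, 8, 11}.
From 9: component {9}.
That's 4 components.

4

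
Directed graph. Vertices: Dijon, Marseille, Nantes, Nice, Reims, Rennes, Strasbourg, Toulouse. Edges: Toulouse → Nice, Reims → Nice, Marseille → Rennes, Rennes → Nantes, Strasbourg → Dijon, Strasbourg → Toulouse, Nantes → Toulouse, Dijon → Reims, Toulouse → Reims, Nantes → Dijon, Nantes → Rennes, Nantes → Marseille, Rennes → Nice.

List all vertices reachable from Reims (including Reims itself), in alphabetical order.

Nice, Reims

Start at Reims.
Its neighbours: Nice.
Nothing further is reachable.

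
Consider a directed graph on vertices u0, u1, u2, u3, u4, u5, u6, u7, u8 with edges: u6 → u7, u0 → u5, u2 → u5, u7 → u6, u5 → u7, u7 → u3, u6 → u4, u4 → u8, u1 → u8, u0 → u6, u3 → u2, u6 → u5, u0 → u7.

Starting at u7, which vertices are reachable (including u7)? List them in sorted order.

u2, u3, u4, u5, u6, u7, u8

Start at u7.
Its neighbours: u3, u6.
Then their neighbours: u2, u4, u5.
Then next layer: u8.
Nothing further is reachable.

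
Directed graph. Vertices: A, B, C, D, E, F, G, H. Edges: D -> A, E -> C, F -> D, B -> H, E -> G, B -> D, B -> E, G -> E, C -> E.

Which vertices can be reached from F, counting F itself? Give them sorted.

Start at F.
Its neighbours: D.
Then their neighbours: A.
Nothing further is reachable.

A, D, F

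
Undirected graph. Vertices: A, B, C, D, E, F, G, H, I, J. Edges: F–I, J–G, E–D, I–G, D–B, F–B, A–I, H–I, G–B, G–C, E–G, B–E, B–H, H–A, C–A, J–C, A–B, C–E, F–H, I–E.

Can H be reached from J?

Yes

Explore from J.
Distance 1: reach C, G.
Distance 2: reach A, B, E, I.
Distance 3: reach D, F, H.
Found H.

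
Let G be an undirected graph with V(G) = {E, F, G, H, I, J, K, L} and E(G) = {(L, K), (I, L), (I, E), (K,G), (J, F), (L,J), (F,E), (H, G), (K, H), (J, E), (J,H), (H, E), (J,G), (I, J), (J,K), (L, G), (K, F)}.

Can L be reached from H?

Yes

Explore from H.
Distance 1: reach E, G, J, K.
Distance 2: reach F, I, L.
Found L.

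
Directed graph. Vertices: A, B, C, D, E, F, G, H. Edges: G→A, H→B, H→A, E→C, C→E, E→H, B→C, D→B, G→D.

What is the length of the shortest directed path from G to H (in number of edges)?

5

Distance 0: G.
Distance 1: A, D.
Distance 2: B.
Distance 3: C.
Distance 4: E.
Distance 5: H — contains H.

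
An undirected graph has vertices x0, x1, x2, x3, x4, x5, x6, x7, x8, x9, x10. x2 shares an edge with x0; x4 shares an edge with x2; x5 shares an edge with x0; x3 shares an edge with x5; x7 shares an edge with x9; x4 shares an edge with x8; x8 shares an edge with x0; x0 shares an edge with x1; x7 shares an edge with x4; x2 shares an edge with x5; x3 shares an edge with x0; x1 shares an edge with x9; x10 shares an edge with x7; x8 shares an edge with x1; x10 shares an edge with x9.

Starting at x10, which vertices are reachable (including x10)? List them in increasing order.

x0, x1, x2, x3, x4, x5, x7, x8, x9, x10

Start at x10.
Its neighbours: x7, x9.
Then their neighbours: x1, x4.
Then next layer: x0, x2, x8.
Then next layer: x3, x5.
Nothing further is reachable.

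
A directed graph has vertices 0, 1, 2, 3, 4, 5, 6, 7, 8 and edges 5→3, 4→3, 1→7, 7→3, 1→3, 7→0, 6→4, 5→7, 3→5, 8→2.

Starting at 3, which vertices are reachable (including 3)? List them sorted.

0, 3, 5, 7

Start at 3.
Its neighbours: 5.
Then their neighbours: 7.
Then next layer: 0.
Nothing further is reachable.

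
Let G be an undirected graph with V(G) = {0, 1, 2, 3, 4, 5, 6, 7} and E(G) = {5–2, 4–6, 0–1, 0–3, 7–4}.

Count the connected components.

3

From 0: component {0, 1, 3}.
From 2: component {2, 5}.
From 4: component {4, 6, 7}.
That's 3 components.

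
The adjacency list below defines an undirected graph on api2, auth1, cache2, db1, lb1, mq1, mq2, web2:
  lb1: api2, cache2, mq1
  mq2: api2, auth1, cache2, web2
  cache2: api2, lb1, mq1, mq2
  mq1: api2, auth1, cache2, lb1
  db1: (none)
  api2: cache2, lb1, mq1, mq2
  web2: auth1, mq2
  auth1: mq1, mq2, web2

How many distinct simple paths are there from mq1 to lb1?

mq1–api2–cache2–lb1
mq1–api2–lb1
mq1–api2–mq2–cache2–lb1
mq1–auth1–mq2–api2–cache2–lb1
mq1–auth1–mq2–api2–lb1
mq1–auth1–mq2–cache2–api2–lb1
mq1–auth1–mq2–cache2–lb1
mq1–auth1–web2–mq2–api2–cache2–lb1
mq1–auth1–web2–mq2–api2–lb1
mq1–auth1–web2–mq2–cache2–api2–lb1
mq1–auth1–web2–mq2–cache2–lb1
mq1–cache2–api2–lb1
mq1–cache2–lb1
mq1–cache2–mq2–api2–lb1
mq1–lb1

15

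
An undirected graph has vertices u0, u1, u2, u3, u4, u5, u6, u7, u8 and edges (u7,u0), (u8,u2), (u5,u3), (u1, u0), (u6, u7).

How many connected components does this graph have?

From u0: component {u0, u1, u6, u7}.
From u2: component {u2, u8}.
From u3: component {u3, u5}.
From u4: component {u4}.
That's 4 components.

4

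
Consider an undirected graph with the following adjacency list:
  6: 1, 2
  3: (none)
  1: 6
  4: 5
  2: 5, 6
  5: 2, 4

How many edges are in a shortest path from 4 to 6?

Distance 0: 4.
Distance 1: 5.
Distance 2: 2.
Distance 3: 6 — contains 6.

3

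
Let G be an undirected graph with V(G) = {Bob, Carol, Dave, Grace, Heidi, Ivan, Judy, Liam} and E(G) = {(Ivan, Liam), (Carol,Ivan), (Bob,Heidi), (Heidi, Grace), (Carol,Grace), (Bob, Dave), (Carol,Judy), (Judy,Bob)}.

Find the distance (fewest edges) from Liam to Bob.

Distance 0: Liam.
Distance 1: Ivan.
Distance 2: Carol.
Distance 3: Grace, Judy.
Distance 4: Bob, Heidi — contains Bob.

4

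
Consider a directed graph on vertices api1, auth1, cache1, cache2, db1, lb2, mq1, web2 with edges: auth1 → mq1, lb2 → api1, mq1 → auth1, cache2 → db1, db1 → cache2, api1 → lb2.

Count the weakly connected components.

5

From api1: component {api1, lb2}.
From auth1: component {auth1, mq1}.
From cache1: component {cache1}.
From cache2: component {cache2, db1}.
From web2: component {web2}.
That's 5 components.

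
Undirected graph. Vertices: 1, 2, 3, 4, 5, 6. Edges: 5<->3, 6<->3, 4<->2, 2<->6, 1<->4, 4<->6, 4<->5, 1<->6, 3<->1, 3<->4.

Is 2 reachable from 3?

Explore from 3.
Distance 1: reach 1, 4, 5, 6.
Distance 2: reach 2.
Found 2.

Yes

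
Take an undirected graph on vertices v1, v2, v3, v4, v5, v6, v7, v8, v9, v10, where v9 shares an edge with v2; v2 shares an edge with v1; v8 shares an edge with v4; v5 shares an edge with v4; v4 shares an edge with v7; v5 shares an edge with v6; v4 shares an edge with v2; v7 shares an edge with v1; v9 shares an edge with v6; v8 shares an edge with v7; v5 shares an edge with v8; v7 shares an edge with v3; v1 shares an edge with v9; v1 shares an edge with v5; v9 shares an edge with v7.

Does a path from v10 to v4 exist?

v10 has no edges, so nothing is reachable from it.

No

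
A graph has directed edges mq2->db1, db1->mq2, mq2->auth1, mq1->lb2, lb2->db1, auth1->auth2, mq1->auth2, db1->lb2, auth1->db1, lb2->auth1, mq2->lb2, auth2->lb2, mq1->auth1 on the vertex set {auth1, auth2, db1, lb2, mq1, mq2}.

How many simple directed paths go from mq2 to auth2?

3

mq2→auth1→auth2
mq2→db1→lb2→auth1→auth2
mq2→lb2→auth1→auth2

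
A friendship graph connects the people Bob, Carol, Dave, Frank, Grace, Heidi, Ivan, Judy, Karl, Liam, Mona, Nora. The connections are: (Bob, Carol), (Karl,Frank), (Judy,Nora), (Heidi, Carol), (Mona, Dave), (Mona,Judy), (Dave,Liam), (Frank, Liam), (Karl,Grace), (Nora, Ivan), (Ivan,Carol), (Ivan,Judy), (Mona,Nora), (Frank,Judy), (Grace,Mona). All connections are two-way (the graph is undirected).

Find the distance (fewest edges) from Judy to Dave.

Distance 0: Judy.
Distance 1: Frank, Ivan, Mona, Nora.
Distance 2: Carol, Dave, Grace, Karl, Liam — contains Dave.

2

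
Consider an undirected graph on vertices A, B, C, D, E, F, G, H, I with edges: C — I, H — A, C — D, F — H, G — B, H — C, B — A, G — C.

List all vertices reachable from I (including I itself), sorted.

Start at I.
Its neighbours: C.
Then their neighbours: D, G, H.
Then next layer: A, B, F.
Nothing further is reachable.

A, B, C, D, F, G, H, I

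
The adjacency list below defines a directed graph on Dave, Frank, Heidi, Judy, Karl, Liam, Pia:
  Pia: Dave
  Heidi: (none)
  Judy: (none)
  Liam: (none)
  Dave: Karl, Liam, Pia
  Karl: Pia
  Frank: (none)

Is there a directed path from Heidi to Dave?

No

Heidi has no outgoing edges, so nothing is reachable from it.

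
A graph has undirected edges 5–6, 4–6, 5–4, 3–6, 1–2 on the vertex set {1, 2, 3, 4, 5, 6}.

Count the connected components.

2

From 1: component {1, 2}.
From 3: component {3, 4, 5, 6}.
That's 2 components.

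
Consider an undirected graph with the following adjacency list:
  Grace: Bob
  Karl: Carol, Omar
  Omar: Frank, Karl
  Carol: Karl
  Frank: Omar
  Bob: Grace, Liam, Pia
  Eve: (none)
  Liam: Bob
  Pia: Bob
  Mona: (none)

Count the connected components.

From Bob: component {Bob, Grace, Liam, Pia}.
From Carol: component {Carol, Frank, Karl, Omar}.
From Eve: component {Eve}.
From Mona: component {Mona}.
That's 4 components.

4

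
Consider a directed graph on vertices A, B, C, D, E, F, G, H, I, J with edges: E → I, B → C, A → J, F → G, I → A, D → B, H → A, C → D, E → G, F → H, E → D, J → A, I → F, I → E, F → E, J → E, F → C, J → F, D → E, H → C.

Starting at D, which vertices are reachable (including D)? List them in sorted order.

Start at D.
Its neighbours: B, E.
Then their neighbours: C, G, I.
Then next layer: A, F.
Then next layer: H, J.
Every vertex is now reached.

A, B, C, D, E, F, G, H, I, J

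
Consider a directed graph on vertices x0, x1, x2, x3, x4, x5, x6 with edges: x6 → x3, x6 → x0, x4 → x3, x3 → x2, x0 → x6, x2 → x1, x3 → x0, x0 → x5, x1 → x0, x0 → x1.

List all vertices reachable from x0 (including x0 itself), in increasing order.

x0, x1, x2, x3, x5, x6

Start at x0.
Its neighbours: x1, x5, x6.
Then their neighbours: x3.
Then next layer: x2.
Nothing further is reachable.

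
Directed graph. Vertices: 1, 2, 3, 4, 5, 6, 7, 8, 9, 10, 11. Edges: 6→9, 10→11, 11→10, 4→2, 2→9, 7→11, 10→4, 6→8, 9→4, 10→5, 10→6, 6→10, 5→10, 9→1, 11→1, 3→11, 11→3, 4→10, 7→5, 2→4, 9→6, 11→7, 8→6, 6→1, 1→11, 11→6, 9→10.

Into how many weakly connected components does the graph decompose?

1

From 1: component {1, 2, 3, 4, 5, 6, 7, 8, 9, 10, 11}.
That's 1 component.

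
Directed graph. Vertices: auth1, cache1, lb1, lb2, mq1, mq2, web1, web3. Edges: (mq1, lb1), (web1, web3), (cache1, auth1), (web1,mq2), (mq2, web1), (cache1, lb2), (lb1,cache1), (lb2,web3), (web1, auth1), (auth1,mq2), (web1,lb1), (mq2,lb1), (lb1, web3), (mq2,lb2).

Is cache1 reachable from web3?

web3 has no outgoing edges, so nothing is reachable from it.

No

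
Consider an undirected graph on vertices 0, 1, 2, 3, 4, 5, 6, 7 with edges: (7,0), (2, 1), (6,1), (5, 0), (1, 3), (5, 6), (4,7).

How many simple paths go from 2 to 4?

2–1–6–5–0–7–4

1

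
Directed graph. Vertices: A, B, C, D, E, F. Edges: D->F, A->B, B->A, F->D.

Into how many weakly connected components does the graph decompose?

4

From A: component {A, B}.
From C: component {C}.
From D: component {D, F}.
From E: component {E}.
That's 4 components.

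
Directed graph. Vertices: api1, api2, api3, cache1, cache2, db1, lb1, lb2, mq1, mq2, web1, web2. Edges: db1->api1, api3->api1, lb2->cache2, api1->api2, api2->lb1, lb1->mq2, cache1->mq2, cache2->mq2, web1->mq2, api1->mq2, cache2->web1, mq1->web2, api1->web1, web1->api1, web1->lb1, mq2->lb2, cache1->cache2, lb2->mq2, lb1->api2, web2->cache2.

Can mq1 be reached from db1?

No

Explore from db1.
Distance 1: reach api1.
Distance 2: reach api2, mq2, web1.
Distance 3: reach lb1, lb2.
Distance 4: reach cache2.
The search from db1 is exhausted; no directed path reaches mq1.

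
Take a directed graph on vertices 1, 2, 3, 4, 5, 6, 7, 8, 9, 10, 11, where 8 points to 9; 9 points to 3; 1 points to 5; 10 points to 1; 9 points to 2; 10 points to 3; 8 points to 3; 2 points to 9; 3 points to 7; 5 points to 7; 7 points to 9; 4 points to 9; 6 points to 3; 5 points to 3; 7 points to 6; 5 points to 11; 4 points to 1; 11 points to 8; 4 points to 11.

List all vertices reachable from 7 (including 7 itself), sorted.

2, 3, 6, 7, 9

Start at 7.
Its neighbours: 6, 9.
Then their neighbours: 2, 3.
Nothing further is reachable.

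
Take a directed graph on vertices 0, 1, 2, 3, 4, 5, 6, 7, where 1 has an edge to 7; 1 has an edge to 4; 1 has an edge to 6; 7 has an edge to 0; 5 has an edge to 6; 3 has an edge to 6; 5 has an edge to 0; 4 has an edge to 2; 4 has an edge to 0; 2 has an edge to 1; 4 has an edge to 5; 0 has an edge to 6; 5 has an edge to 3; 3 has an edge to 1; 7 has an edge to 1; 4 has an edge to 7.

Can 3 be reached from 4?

Explore from 4.
Distance 1: reach 0, 2, 5, 7.
Distance 2: reach 1, 3, 6.
Found 3.

Yes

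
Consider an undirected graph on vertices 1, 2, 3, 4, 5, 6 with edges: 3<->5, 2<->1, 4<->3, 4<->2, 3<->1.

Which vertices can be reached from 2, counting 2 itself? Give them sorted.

1, 2, 3, 4, 5

Start at 2.
Its neighbours: 1, 4.
Then their neighbours: 3.
Then next layer: 5.
Nothing further is reachable.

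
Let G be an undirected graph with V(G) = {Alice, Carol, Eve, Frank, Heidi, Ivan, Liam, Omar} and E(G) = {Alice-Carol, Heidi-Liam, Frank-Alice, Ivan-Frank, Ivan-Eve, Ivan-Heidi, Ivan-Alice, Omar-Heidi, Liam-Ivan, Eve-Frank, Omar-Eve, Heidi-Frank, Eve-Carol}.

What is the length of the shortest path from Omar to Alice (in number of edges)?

Distance 0: Omar.
Distance 1: Eve, Heidi.
Distance 2: Carol, Frank, Ivan, Liam.
Distance 3: Alice — contains Alice.

3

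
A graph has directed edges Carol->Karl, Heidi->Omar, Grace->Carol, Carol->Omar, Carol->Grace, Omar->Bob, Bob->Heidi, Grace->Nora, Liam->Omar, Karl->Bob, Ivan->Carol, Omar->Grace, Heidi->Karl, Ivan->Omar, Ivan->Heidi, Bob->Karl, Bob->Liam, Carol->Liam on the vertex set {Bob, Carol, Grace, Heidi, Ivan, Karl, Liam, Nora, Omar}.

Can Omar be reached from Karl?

Explore from Karl.
Distance 1: reach Bob.
Distance 2: reach Heidi, Liam.
Distance 3: reach Omar.
Found Omar.

Yes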